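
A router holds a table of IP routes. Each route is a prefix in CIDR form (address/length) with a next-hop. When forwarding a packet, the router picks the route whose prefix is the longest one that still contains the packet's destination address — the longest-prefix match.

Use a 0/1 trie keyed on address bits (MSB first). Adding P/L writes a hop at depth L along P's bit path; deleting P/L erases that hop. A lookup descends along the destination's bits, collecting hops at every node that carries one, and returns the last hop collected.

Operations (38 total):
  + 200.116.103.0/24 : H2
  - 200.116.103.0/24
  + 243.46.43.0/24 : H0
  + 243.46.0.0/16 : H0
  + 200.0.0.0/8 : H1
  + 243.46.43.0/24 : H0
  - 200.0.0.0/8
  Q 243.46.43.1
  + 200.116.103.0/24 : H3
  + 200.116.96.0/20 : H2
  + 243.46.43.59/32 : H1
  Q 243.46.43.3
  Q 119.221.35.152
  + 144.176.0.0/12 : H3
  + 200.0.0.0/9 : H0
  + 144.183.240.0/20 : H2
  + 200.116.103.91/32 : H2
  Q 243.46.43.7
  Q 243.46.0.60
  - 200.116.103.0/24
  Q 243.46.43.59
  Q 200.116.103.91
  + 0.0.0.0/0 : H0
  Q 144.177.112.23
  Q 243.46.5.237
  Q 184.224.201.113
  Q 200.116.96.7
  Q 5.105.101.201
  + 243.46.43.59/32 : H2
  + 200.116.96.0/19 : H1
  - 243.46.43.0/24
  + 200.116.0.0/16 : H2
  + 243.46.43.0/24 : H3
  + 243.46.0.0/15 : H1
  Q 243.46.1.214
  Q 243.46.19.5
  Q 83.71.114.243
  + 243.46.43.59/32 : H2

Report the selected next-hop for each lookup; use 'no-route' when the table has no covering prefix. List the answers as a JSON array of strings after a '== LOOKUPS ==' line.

Trace:
  add 200.116.103.0/24 -> H2 at depth 24
  del 200.116.103.0/24 (clear depth 24)
  add 243.46.43.0/24 -> H0 at depth 24
  add 243.46.0.0/16 -> H0 at depth 16
  add 200.0.0.0/8 -> H1 at depth 8
  add 243.46.43.0/24 -> H0 at depth 24
  del 200.0.0.0/8 (clear depth 8)
  lookup 243.46.43.1: bits 111100110010111000101011 walk d0:-→d1:-→d2:-→d3:-→d4:-→d5:-→d6:-→d7:-→d8:-→d9:-→d10:-→d11:-→d12:-→d13:-→d14:-→d15:-→d16:H0→d17:-→d18:-→d19:-→d20:-→d21:-→d22:-→d23:-→d24:H0 -> H0
  add 200.116.103.0/24 -> H3 at depth 24
  add 200.116.96.0/20 -> H2 at depth 20
  add 243.46.43.59/32 -> H1 at depth 32
  lookup 243.46.43.3: bits 11110011001011100010101100 walk d0:-→d1:-→d2:-→d3:-→d4:-→d5:-→d6:-→d7:-→d8:-→d9:-→d10:-→d11:-→d12:-→d13:-→d14:-→d15:-→d16:H0→d17:-→d18:-→d19:-→d20:-→d21:-→d22:-→d23:-→d24:H0→d25:-→d26:- -> H0
  lookup 119.221.35.152: bits ε walk d0:- -> no-route
  add 144.176.0.0/12 -> H3 at depth 12
  add 200.0.0.0/9 -> H0 at depth 9
  add 144.183.240.0/20 -> H2 at depth 20
  add 200.116.103.91/32 -> H2 at depth 32
  lookup 243.46.43.7: bits 11110011001011100010101100 walk d0:-→d1:-→d2:-→d3:-→d4:-→d5:-→d6:-→d7:-→d8:-→d9:-→d10:-→d11:-→d12:-→d13:-→d14:-→d15:-→d16:H0→d17:-→d18:-→d19:-→d20:-→d21:-→d22:-→d23:-→d24:H0→d25:-→d26:- -> H0
  lookup 243.46.0.60: bits 111100110010111000 walk d0:-→d1:-→d2:-→d3:-→d4:-→d5:-→d6:-→d7:-→d8:-→d9:-→d10:-→d11:-→d12:-→d13:-→d14:-→d15:-→d16:H0→d17:-→d18:- -> H0
  del 200.116.103.0/24 (clear depth 24)
  lookup 243.46.43.59: bits 11110011001011100010101100111011 walk d0:-→d1:-→d2:-→d3:-→d4:-→d5:-→d6:-→d7:-→d8:-→d9:-→d10:-→d11:-→d12:-→d13:-→d14:-→d15:-→d16:H0→d17:-→d18:-→d19:-→d20:-→d21:-→d22:-→d23:-→d24:H0→d25:-→d26:-→d27:-→d28:-→d29:-→d30:-→d31:-→d32:H1 -> H1
  lookup 200.116.103.91: bits 11001000011101000110011101011011 walk d0:-→d1:-→d2:-→d3:-→d4:-→d5:-→d6:-→d7:-→d8:-→d9:H0→d10:-→d11:-→d12:-→d13:-→d14:-→d15:-→d16:-→d17:-→d18:-→d19:-→d20:H2→d21:-→d22:-→d23:-→d24:-→d25:-→d26:-→d27:-→d28:-→d29:-→d30:-→d31:-→d32:H2 -> H2
  add 0.0.0.0/0 -> H0 at depth 0
  lookup 144.177.112.23: bits 1001000010110 walk d0:H0→d1:-→d2:-→d3:-→d4:-→d5:-→d6:-→d7:-→d8:-→d9:-→d10:-→d11:-→d12:H3→d13:- -> H3
  lookup 243.46.5.237: bits 111100110010111000 walk d0:H0→d1:-→d2:-→d3:-→d4:-→d5:-→d6:-→d7:-→d8:-→d9:-→d10:-→d11:-→d12:-→d13:-→d14:-→d15:-→d16:H0→d17:-→d18:- -> H0
  lookup 184.224.201.113: bits 10 walk d0:H0→d1:-→d2:- -> H0
  lookup 200.116.96.7: bits 110010000111010001100 walk d0:H0→d1:-→d2:-→d3:-→d4:-→d5:-→d6:-→d7:-→d8:-→d9:H0→d10:-→d11:-→d12:-→d13:-→d14:-→d15:-→d16:-→d17:-→d18:-→d19:-→d20:H2→d21:- -> H2
  lookup 5.105.101.201: bits ε walk d0:H0 -> H0
  add 243.46.43.59/32 -> H2 at depth 32
  add 200.116.96.0/19 -> H1 at depth 19
  del 243.46.43.0/24 (clear depth 24)
  add 200.116.0.0/16 -> H2 at depth 16
  add 243.46.43.0/24 -> H3 at depth 24
  add 243.46.0.0/15 -> H1 at depth 15
  lookup 243.46.1.214: bits 111100110010111000 walk d0:H0→d1:-→d2:-→d3:-→d4:-→d5:-→d6:-→d7:-→d8:-→d9:-→d10:-→d11:-→d12:-→d13:-→d14:-→d15:H1→d16:H0→d17:-→d18:- -> H0
  lookup 243.46.19.5: bits 111100110010111000 walk d0:H0→d1:-→d2:-→d3:-→d4:-→d5:-→d6:-→d7:-→d8:-→d9:-→d10:-→d11:-→d12:-→d13:-→d14:-→d15:H1→d16:H0→d17:-→d18:- -> H0
  lookup 83.71.114.243: bits ε walk d0:H0 -> H0
  add 243.46.43.59/32 -> H2 at depth 32

== LOOKUPS ==
["H0","H0","no-route","H0","H0","H1","H2","H3","H0","H0","H2","H0","H0","H0","H0"]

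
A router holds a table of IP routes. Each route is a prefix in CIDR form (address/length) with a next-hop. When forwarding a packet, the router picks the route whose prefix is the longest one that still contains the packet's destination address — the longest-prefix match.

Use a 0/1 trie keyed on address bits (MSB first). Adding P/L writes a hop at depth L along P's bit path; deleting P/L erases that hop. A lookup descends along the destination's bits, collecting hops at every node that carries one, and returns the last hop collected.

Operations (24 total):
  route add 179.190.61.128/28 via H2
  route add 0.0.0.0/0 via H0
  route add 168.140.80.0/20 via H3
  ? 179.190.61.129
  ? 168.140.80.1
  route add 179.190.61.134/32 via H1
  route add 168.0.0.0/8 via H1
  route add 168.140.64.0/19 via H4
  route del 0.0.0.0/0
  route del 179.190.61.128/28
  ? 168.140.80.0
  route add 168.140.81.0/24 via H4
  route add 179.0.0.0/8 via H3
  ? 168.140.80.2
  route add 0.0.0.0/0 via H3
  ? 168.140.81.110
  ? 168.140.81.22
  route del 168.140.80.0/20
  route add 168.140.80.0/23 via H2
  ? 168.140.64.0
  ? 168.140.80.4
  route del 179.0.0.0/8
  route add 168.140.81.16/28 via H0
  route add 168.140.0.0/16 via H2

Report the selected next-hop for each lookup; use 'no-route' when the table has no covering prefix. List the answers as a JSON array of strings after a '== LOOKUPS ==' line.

Process each operation:
  add 179.190.61.128/28 -> H2 at depth 28
  add 0.0.0.0/0 -> H0 at depth 0
  add 168.140.80.0/20 -> H3 at depth 20
  Q 179.190.61.129: descend 1011001110111110001111011000 ; hops seen [H0,H2] ; pick H2
  Q 168.140.80.1: descend 10101000100011000101 ; hops seen [H0,H3] ; pick H3
  add 179.190.61.134/32 -> H1 at depth 32
  add 168.0.0.0/8 -> H1 at depth 8
  add 168.140.64.0/19 -> H4 at depth 19
  del 0.0.0.0/0 (clear depth 0)
  del 179.190.61.128/28 (clear depth 28)
  Q 168.140.80.0: descend 10101000100011000101 ; hops seen [H1,H4,H3] ; pick H3
  add 168.140.81.0/24 -> H4 at depth 24
  add 179.0.0.0/8 -> H3 at depth 8
  Q 168.140.80.2: descend 10101000100011000101000 ; hops seen [H1,H4,H3] ; pick H3
  add 0.0.0.0/0 -> H3 at depth 0
  Q 168.140.81.110: descend 101010001000110001010001 ; hops seen [H3,H1,H4,H3,H4] ; pick H4
  Q 168.140.81.22: descend 101010001000110001010001 ; hops seen [H3,H1,H4,H3,H4] ; pick H4
  del 168.140.80.0/20 (clear depth 20)
  add 168.140.80.0/23 -> H2 at depth 23
  Q 168.140.64.0: descend 1010100010001100010 ; hops seen [H3,H1,H4] ; pick H4
  Q 168.140.80.4: descend 10101000100011000101000 ; hops seen [H3,H1,H4,H2] ; pick H2
  del 179.0.0.0/8 (clear depth 8)
  add 168.140.81.16/28 -> H0 at depth 28
  add 168.140.0.0/16 -> H2 at depth 16

== LOOKUPS ==
["H2","H3","H3","H3","H4","H4","H4","H2"]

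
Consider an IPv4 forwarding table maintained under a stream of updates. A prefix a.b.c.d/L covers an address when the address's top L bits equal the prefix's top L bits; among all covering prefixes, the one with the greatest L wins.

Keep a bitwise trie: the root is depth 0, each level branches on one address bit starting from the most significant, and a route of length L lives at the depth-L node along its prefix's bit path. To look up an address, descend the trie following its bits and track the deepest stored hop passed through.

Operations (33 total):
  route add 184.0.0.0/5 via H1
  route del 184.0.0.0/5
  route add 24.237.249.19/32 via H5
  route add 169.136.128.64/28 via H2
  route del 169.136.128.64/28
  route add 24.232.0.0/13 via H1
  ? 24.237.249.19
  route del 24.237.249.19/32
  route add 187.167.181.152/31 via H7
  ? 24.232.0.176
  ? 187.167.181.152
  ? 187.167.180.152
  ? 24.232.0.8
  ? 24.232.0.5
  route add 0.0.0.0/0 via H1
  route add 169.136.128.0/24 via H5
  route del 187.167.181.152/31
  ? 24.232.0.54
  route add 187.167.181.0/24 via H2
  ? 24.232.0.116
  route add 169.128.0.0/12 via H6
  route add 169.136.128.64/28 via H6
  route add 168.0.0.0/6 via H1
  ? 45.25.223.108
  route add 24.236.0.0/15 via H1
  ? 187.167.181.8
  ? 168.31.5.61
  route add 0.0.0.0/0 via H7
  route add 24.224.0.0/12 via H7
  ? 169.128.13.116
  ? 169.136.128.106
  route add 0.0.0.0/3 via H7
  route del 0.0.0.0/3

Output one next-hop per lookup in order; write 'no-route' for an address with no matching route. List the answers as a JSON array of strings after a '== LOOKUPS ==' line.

Apply in order:
  add 184.0.0.0/5 -> H1 at depth 5
  del 184.0.0.0/5 (clear depth 5)
  add 24.237.249.19/32 -> H5 at depth 32
  add 169.136.128.64/28 -> H2 at depth 28
  del 169.136.128.64/28 (clear depth 28)
  add 24.232.0.0/13 -> H1 at depth 13
  Q 24.237.249.19: descend 00011000111011011111100100010011 ; hops seen [H1,H5] ; pick H5
  del 24.237.249.19/32 (clear depth 32)
  add 187.167.181.152/31 -> H7 at depth 31
  Q 24.232.0.176: descend 0001100011101 ; hops seen [H1] ; pick H1
  Q 187.167.181.152: descend 1011101110100111101101011001100 ; hops seen [H7] ; pick H7
  Q 187.167.180.152: descend 10111011101001111011010 ; hops seen [∅] ; pick no-route
  Q 24.232.0.8: descend 0001100011101 ; hops seen [H1] ; pick H1
  Q 24.232.0.5: descend 0001100011101 ; hops seen [H1] ; pick H1
  add 0.0.0.0/0 -> H1 at depth 0
  add 169.136.128.0/24 -> H5 at depth 24
  del 187.167.181.152/31 (clear depth 31)
  Q 24.232.0.54: descend 0001100011101 ; hops seen [H1,H1] ; pick H1
  add 187.167.181.0/24 -> H2 at depth 24
  Q 24.232.0.116: descend 0001100011101 ; hops seen [H1,H1] ; pick H1
  add 169.128.0.0/12 -> H6 at depth 12
  add 169.136.128.64/28 -> H6 at depth 28
  add 168.0.0.0/6 -> H1 at depth 6
  Q 45.25.223.108: descend 00 ; hops seen [H1] ; pick H1
  add 24.236.0.0/15 -> H1 at depth 15
  Q 187.167.181.8: descend 101110111010011110110101 ; hops seen [H1,H2] ; pick H2
  Q 168.31.5.61: descend 1010100 ; hops seen [H1,H1] ; pick H1
  add 0.0.0.0/0 -> H7 at depth 0
  add 24.224.0.0/12 -> H7 at depth 12
  Q 169.128.13.116: descend 101010011000 ; hops seen [H7,H1,H6] ; pick H6
  Q 169.136.128.106: descend 10101001100010001000000001 ; hops seen [H7,H1,H6,H5] ; pick H5
  add 0.0.0.0/3 -> H7 at depth 3
  del 0.0.0.0/3 (clear depth 3)

== LOOKUPS ==
["H5","H1","H7","no-route","H1","H1","H1","H1","H1","H2","H1","H6","H5"]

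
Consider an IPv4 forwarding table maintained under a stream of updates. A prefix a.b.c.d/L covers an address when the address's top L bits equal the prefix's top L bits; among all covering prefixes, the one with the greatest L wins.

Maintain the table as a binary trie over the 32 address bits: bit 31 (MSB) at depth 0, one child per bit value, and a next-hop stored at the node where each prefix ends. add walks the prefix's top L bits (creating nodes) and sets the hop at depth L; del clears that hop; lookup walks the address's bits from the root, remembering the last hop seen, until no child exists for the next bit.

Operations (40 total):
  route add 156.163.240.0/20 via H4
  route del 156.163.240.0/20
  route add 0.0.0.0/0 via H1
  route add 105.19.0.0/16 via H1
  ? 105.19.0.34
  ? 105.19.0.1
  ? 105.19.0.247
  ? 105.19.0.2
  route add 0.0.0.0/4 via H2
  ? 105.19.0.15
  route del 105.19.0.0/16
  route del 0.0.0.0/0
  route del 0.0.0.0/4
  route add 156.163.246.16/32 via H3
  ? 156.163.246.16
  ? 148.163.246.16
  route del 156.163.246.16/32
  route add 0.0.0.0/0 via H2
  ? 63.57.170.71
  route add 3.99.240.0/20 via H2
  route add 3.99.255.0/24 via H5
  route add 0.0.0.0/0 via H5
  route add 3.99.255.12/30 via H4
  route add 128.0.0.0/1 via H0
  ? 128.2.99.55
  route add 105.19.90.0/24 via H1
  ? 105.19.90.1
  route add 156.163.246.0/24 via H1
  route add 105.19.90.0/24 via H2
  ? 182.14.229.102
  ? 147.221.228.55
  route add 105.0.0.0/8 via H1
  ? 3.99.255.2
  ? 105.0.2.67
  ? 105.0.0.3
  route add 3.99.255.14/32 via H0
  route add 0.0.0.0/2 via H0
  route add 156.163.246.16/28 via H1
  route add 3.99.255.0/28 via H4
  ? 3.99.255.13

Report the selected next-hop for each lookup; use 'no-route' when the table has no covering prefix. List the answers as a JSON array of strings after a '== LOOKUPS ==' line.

Trace:
  + 156.163.240.0/20 (H4) depth=20
  - 156.163.240.0/20 clear@20
  + 0.0.0.0/0 (H1) depth=0
  + 105.19.0.0/16 (H1) depth=16
  lookup 105.19.0.34: bits 0110100100010011 walk d0:H1→d1:-→d2:-→d3:-→d4:-→d5:-→d6:-→d7:-→d8:-→d9:-→d10:-→d11:-→d12:-→d13:-→d14:-→d15:-→d16:H1 -> H1
  lookup 105.19.0.1: bits 0110100100010011 walk d0:H1→d1:-→d2:-→d3:-→d4:-→d5:-→d6:-→d7:-→d8:-→d9:-→d10:-→d11:-→d12:-→d13:-→d14:-→d15:-→d16:H1 -> H1
  lookup 105.19.0.247: bits 0110100100010011 walk d0:H1→d1:-→d2:-→d3:-→d4:-→d5:-→d6:-→d7:-→d8:-→d9:-→d10:-→d11:-→d12:-→d13:-→d14:-→d15:-→d16:H1 -> H1
  lookup 105.19.0.2: bits 0110100100010011 walk d0:H1→d1:-→d2:-→d3:-→d4:-→d5:-→d6:-→d7:-→d8:-→d9:-→d10:-→d11:-→d12:-→d13:-→d14:-→d15:-→d16:H1 -> H1
  + 0.0.0.0/4 (H2) depth=4
  lookup 105.19.0.15: bits 0110100100010011 walk d0:H1→d1:-→d2:-→d3:-→d4:-→d5:-→d6:-→d7:-→d8:-→d9:-→d10:-→d11:-→d12:-→d13:-→d14:-→d15:-→d16:H1 -> H1
  - 105.19.0.0/16 clear@16
  - 0.0.0.0/0 clear@0
  - 0.0.0.0/4 clear@4
  + 156.163.246.16/32 (H3) depth=32
  lookup 156.163.246.16: bits 10011100101000111111011000010000 walk d0:-→d1:-→d2:-→d3:-→d4:-→d5:-→d6:-→d7:-→d8:-→d9:-→d10:-→d11:-→d12:-→d13:-→d14:-→d15:-→d16:-→d17:-→d18:-→d19:-→d20:-→d21:-→d22:-→d23:-→d24:-→d25:-→d26:-→d27:-→d28:-→d29:-→d30:-→d31:-→d32:H3 -> H3
  lookup 148.163.246.16: bits 1001 walk d0:-→d1:-→d2:-→d3:-→d4:- -> no-route
  - 156.163.246.16/32 clear@32
  + 0.0.0.0/0 (H2) depth=0
  lookup 63.57.170.71: bits 00 walk d0:H2→d1:-→d2:- -> H2
  + 3.99.240.0/20 (H2) depth=20
  + 3.99.255.0/24 (H5) depth=24
  + 0.0.0.0/0 (H5) depth=0
  + 3.99.255.12/30 (H4) depth=30
  + 128.0.0.0/1 (H0) depth=1
  lookup 128.2.99.55: bits 100 walk d0:H5→d1:H0→d2:-→d3:- -> H0
  + 105.19.90.0/24 (H1) depth=24
  lookup 105.19.90.1: bits 011010010001001101011010 walk d0:H5→d1:-→d2:-→d3:-→d4:-→d5:-→d6:-→d7:-→d8:-→d9:-→d10:-→d11:-→d12:-→d13:-→d14:-→d15:-→d16:-→d17:-→d18:-→d19:-→d20:-→d21:-→d22:-→d23:-→d24:H1 -> H1
  + 156.163.246.0/24 (H1) depth=24
  + 105.19.90.0/24 (H2) depth=24
  lookup 182.14.229.102: bits 10 walk d0:H5→d1:H0→d2:- -> H0
  lookup 147.221.228.55: bits 1001 walk d0:H5→d1:H0→d2:-→d3:-→d4:- -> H0
  + 105.0.0.0/8 (H1) depth=8
  lookup 3.99.255.2: bits 0000001101100011111111110000 walk d0:H5→d1:-→d2:-→d3:-→d4:-→d5:-→d6:-→d7:-→d8:-→d9:-→d10:-→d11:-→d12:-→d13:-→d14:-→d15:-→d16:-→d17:-→d18:-→d19:-→d20:H2→d21:-→d22:-→d23:-→d24:H5→d25:-→d26:-→d27:-→d28:- -> H5
  lookup 105.0.2.67: bits 01101001000 walk d0:H5→d1:-→d2:-→d3:-→d4:-→d5:-→d6:-→d7:-→d8:H1→d9:-→d10:-→d11:- -> H1
  lookup 105.0.0.3: bits 01101001000 walk d0:H5→d1:-→d2:-→d3:-→d4:-→d5:-→d6:-→d7:-→d8:H1→d9:-→d10:-→d11:- -> H1
  + 3.99.255.14/32 (H0) depth=32
  + 0.0.0.0/2 (H0) depth=2
  + 156.163.246.16/28 (H1) depth=28
  + 3.99.255.0/28 (H4) depth=28
  lookup 3.99.255.13: bits 000000110110001111111111000011 walk d0:H5→d1:-→d2:H0→d3:-→d4:-→d5:-→d6:-→d7:-→d8:-→d9:-→d10:-→d11:-→d12:-→d13:-→d14:-→d15:-→d16:-→d17:-→d18:-→d19:-→d20:H2→d21:-→d22:-→d23:-→d24:H5→d25:-→d26:-→d27:-→d28:H4→d29:-→d30:H4 -> H4

== LOOKUPS ==
["H1","H1","H1","H1","H1","H3","no-route","H2","H0","H1","H0","H0","H5","H1","H1","H4"]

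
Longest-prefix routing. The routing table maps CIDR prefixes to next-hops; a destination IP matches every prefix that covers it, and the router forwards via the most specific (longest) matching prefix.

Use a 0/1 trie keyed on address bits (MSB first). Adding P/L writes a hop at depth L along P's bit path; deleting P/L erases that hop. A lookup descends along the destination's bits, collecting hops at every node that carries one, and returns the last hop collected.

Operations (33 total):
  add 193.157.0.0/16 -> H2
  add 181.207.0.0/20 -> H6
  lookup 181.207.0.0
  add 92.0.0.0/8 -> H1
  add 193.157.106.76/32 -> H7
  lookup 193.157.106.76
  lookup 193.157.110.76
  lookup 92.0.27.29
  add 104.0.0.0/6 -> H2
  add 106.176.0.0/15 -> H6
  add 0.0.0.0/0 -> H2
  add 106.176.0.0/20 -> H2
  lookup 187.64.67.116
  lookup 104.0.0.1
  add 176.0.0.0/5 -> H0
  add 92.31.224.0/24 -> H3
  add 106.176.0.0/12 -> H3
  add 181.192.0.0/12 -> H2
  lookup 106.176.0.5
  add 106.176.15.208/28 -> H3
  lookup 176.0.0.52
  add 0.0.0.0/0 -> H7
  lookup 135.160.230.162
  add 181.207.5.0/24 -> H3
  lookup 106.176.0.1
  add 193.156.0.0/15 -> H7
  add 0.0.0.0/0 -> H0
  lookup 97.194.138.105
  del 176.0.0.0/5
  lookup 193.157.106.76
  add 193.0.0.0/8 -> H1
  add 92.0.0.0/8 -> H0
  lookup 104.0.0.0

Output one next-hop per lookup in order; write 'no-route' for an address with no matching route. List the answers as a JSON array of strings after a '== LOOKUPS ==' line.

Process each operation:
  add 193.157.0.0/16 -> H2 at depth 16
  add 181.207.0.0/20 -> H6 at depth 20
  lookup 181.207.0.0: bits 10110101110011110000 walk d0:-→d1:-→d2:-→d3:-→d4:-→d5:-→d6:-→d7:-→d8:-→d9:-→d10:-→d11:-→d12:-→d13:-→d14:-→d15:-→d16:-→d17:-→d18:-→d19:-→d20:H6 -> H6
  add 92.0.0.0/8 -> H1 at depth 8
  add 193.157.106.76/32 -> H7 at depth 32
  lookup 193.157.106.76: bits 11000001100111010110101001001100 walk d0:-→d1:-→d2:-→d3:-→d4:-→d5:-→d6:-→d7:-→d8:-→d9:-→d10:-→d11:-→d12:-→d13:-→d14:-→d15:-→d16:H2→d17:-→d18:-→d19:-→d20:-→d21:-→d22:-→d23:-→d24:-→d25:-→d26:-→d27:-→d28:-→d29:-→d30:-→d31:-→d32:H7 -> H7
  lookup 193.157.110.76: bits 110000011001110101101 walk d0:-→d1:-→d2:-→d3:-→d4:-→d5:-→d6:-→d7:-→d8:-→d9:-→d10:-→d11:-→d12:-→d13:-→d14:-→d15:-→d16:H2→d17:-→d18:-→d19:-→d20:-→d21:- -> H2
  lookup 92.0.27.29: bits 01011100 walk d0:-→d1:-→d2:-→d3:-→d4:-→d5:-→d6:-→d7:-→d8:H1 -> H1
  add 104.0.0.0/6 -> H2 at depth 6
  add 106.176.0.0/15 -> H6 at depth 15
  add 0.0.0.0/0 -> H2 at depth 0
  add 106.176.0.0/20 -> H2 at depth 20
  lookup 187.64.67.116: bits 1011 walk d0:H2→d1:-→d2:-→d3:-→d4:- -> H2
  lookup 104.0.0.1: bits 011010 walk d0:H2→d1:-→d2:-→d3:-→d4:-→d5:-→d6:H2 -> H2
  add 176.0.0.0/5 -> H0 at depth 5
  add 92.31.224.0/24 -> H3 at depth 24
  add 106.176.0.0/12 -> H3 at depth 12
  add 181.192.0.0/12 -> H2 at depth 12
  lookup 106.176.0.5: bits 01101010101100000000 walk d0:H2→d1:-→d2:-→d3:-→d4:-→d5:-→d6:H2→d7:-→d8:-→d9:-→d10:-→d11:-→d12:H3→d13:-→d14:-→d15:H6→d16:-→d17:-→d18:-→d19:-→d20:H2 -> H2
  add 106.176.15.208/28 -> H3 at depth 28
  lookup 176.0.0.52: bits 10110 walk d0:H2→d1:-→d2:-→d3:-→d4:-→d5:H0 -> H0
  add 0.0.0.0/0 -> H7 at depth 0
  lookup 135.160.230.162: bits 10 walk d0:H7→d1:-→d2:- -> H7
  add 181.207.5.0/24 -> H3 at depth 24
  lookup 106.176.0.1: bits 01101010101100000000 walk d0:H7→d1:-→d2:-→d3:-→d4:-→d5:-→d6:H2→d7:-→d8:-→d9:-→d10:-→d11:-→d12:H3→d13:-→d14:-→d15:H6→d16:-→d17:-→d18:-→d19:-→d20:H2 -> H2
  add 193.156.0.0/15 -> H7 at depth 15
  add 0.0.0.0/0 -> H0 at depth 0
  lookup 97.194.138.105: bits 0110 walk d0:H0→d1:-→d2:-→d3:-→d4:- -> H0
  del 176.0.0.0/5 (clear depth 5)
  lookup 193.157.106.76: bits 11000001100111010110101001001100 walk d0:H0→d1:-→d2:-→d3:-→d4:-→d5:-→d6:-→d7:-→d8:-→d9:-→d10:-→d11:-→d12:-→d13:-→d14:-→d15:H7→d16:H2→d17:-→d18:-→d19:-→d20:-→d21:-→d22:-→d23:-→d24:-→d25:-→d26:-→d27:-→d28:-→d29:-→d30:-→d31:-→d32:H7 -> H7
  add 193.0.0.0/8 -> H1 at depth 8
  add 92.0.0.0/8 -> H0 at depth 8
  lookup 104.0.0.0: bits 011010 walk d0:H0→d1:-→d2:-→d3:-→d4:-→d5:-→d6:H2 -> H2

== LOOKUPS ==
["H6","H7","H2","H1","H2","H2","H2","H0","H7","H2","H0","H7","H2"]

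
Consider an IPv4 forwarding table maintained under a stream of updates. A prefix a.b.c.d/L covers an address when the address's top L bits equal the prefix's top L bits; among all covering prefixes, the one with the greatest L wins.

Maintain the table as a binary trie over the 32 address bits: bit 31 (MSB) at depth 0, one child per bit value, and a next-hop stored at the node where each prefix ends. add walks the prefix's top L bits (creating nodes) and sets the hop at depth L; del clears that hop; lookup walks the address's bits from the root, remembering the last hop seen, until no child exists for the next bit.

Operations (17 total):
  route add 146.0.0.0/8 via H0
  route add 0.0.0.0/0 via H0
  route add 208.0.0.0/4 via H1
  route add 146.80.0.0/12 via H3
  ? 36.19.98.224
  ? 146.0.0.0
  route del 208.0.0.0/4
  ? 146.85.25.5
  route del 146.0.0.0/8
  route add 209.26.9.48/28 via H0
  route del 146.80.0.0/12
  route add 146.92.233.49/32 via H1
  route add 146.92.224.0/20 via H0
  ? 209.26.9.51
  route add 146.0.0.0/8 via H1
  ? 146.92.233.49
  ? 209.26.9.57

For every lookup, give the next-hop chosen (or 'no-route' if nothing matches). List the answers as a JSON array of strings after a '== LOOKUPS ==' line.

Apply in order:
  add 146.0.0.0/8 -> H0 at depth 8
  add 0.0.0.0/0 -> H0 at depth 0
  add 208.0.0.0/4 -> H1 at depth 4
  add 146.80.0.0/12 -> H3 at depth 12
  ? 36.19.98.224  path d0:H0  best=H0
  ? 146.0.0.0  path d0:H0→d1:-→d2:-→d3:-→d4:-→d5:-→d6:-→d7:-→d8:H0→d9:-  best=H0
  del 208.0.0.0/4 (clear depth 4)
  ? 146.85.25.5  path d0:H0→d1:-→d2:-→d3:-→d4:-→d5:-→d6:-→d7:-→d8:H0→d9:-→d10:-→d11:-→d12:H3  best=H3
  del 146.0.0.0/8 (clear depth 8)
  add 209.26.9.48/28 -> H0 at depth 28
  del 146.80.0.0/12 (clear depth 12)
  add 146.92.233.49/32 -> H1 at depth 32
  add 146.92.224.0/20 -> H0 at depth 20
  ? 209.26.9.51  path d0:H0→d1:-→d2:-→d3:-→d4:-→d5:-→d6:-→d7:-→d8:-→d9:-→d10:-→d11:-→d12:-→d13:-→d14:-→d15:-→d16:-→d17:-→d18:-→d19:-→d20:-→d21:-→d22:-→d23:-→d24:-→d25:-→d26:-→d27:-→d28:H0  best=H0
  add 146.0.0.0/8 -> H1 at depth 8
  ? 146.92.233.49  path d0:H0→d1:-→d2:-→d3:-→d4:-→d5:-→d6:-→d7:-→d8:H1→d9:-→d10:-→d11:-→d12:-→d13:-→d14:-→d15:-→d16:-→d17:-→d18:-→d19:-→d20:H0→d21:-→d22:-→d23:-→d24:-→d25:-→d26:-→d27:-→d28:-→d29:-→d30:-→d31:-→d32:H1  best=H1
  ? 209.26.9.57  path d0:H0→d1:-→d2:-→d3:-→d4:-→d5:-→d6:-→d7:-→d8:-→d9:-→d10:-→d11:-→d12:-→d13:-→d14:-→d15:-→d16:-→d17:-→d18:-→d19:-→d20:-→d21:-→d22:-→d23:-→d24:-→d25:-→d26:-→d27:-→d28:H0  best=H0

== LOOKUPS ==
["H0","H0","H3","H0","H1","H0"]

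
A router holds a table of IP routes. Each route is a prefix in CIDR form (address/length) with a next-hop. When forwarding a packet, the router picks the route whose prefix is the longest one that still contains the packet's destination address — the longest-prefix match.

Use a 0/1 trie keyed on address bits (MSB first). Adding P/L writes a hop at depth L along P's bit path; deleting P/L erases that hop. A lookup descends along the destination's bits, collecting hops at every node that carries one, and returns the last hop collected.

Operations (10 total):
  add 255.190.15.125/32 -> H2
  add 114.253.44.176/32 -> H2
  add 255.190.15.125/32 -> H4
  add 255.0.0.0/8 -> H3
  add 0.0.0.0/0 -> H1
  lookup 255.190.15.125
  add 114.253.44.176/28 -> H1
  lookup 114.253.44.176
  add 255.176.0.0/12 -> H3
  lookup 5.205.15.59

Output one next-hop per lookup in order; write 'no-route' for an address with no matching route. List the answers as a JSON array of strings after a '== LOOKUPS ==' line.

Apply in order:
  add 255.190.15.125/32 -> H2 at depth 32
  add 114.253.44.176/32 -> H2 at depth 32
  add 255.190.15.125/32 -> H4 at depth 32
  add 255.0.0.0/8 -> H3 at depth 8
  add 0.0.0.0/0 -> H1 at depth 0
  lookup 255.190.15.125: bits 11111111101111100000111101111101 walk d0:H1→d1:-→d2:-→d3:-→d4:-→d5:-→d6:-→d7:-→d8:H3→d9:-→d10:-→d11:-→d12:-→d13:-→d14:-→d15:-→d16:-→d17:-→d18:-→d19:-→d20:-→d21:-→d22:-→d23:-→d24:-→d25:-→d26:-→d27:-→d28:-→d29:-→d30:-→d31:-→d32:H4 -> H4
  add 114.253.44.176/28 -> H1 at depth 28
  lookup 114.253.44.176: bits 01110010111111010010110010110000 walk d0:H1→d1:-→d2:-→d3:-→d4:-→d5:-→d6:-→d7:-→d8:-→d9:-→d10:-→d11:-→d12:-→d13:-→d14:-→d15:-→d16:-→d17:-→d18:-→d19:-→d20:-→d21:-→d22:-→d23:-→d24:-→d25:-→d26:-→d27:-→d28:H1→d29:-→d30:-→d31:-→d32:H2 -> H2
  add 255.176.0.0/12 -> H3 at depth 12
  lookup 5.205.15.59: bits 0 walk d0:H1→d1:- -> H1

== LOOKUPS ==
["H4","H2","H1"]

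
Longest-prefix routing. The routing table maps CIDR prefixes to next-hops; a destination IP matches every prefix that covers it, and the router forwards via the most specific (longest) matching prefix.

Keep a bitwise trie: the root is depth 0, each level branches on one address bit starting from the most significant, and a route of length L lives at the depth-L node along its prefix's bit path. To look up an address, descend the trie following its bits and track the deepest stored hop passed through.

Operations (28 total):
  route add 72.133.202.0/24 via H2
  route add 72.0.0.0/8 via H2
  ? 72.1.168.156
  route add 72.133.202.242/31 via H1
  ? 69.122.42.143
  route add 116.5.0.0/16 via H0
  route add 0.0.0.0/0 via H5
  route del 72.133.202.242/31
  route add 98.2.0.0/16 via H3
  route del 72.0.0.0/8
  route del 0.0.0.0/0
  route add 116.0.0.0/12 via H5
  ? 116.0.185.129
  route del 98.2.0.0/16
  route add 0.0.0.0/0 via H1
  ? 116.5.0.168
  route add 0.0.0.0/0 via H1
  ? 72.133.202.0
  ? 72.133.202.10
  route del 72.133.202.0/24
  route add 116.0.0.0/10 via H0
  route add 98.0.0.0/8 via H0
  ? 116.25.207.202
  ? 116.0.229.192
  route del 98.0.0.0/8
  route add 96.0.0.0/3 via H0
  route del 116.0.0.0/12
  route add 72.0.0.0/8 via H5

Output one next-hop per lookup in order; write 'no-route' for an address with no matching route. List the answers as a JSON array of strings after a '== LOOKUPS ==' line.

Apply in order:
  add 72.133.202.0/24 -> H2 at depth 24
  add 72.0.0.0/8 -> H2 at depth 8
  lookup 72.1.168.156: bits 01001000 walk d0:-→d1:-→d2:-→d3:-→d4:-→d5:-→d6:-→d7:-→d8:H2 -> H2
  add 72.133.202.242/31 -> H1 at depth 31
  lookup 69.122.42.143: bits 0100 walk d0:-→d1:-→d2:-→d3:-→d4:- -> no-route
  add 116.5.0.0/16 -> H0 at depth 16
  add 0.0.0.0/0 -> H5 at depth 0
  del 72.133.202.242/31 (clear depth 31)
  add 98.2.0.0/16 -> H3 at depth 16
  del 72.0.0.0/8 (clear depth 8)
  del 0.0.0.0/0 (clear depth 0)
  add 116.0.0.0/12 -> H5 at depth 12
  lookup 116.0.185.129: bits 0111010000000 walk d0:-→d1:-→d2:-→d3:-→d4:-→d5:-→d6:-→d7:-→d8:-→d9:-→d10:-→d11:-→d12:H5→d13:- -> H5
  del 98.2.0.0/16 (clear depth 16)
  add 0.0.0.0/0 -> H1 at depth 0
  lookup 116.5.0.168: bits 0111010000000101 walk d0:H1→d1:-→d2:-→d3:-→d4:-→d5:-→d6:-→d7:-→d8:-→d9:-→d10:-→d11:-→d12:H5→d13:-→d14:-→d15:-→d16:H0 -> H0
  add 0.0.0.0/0 -> H1 at depth 0
  lookup 72.133.202.0: bits 010010001000010111001010 walk d0:H1→d1:-→d2:-→d3:-→d4:-→d5:-→d6:-→d7:-→d8:-→d9:-→d10:-→d11:-→d12:-→d13:-→d14:-→d15:-→d16:-→d17:-→d18:-→d19:-→d20:-→d21:-→d22:-→d23:-→d24:H2 -> H2
  lookup 72.133.202.10: bits 010010001000010111001010 walk d0:H1→d1:-→d2:-→d3:-→d4:-→d5:-→d6:-→d7:-→d8:-→d9:-→d10:-→d11:-→d12:-→d13:-→d14:-→d15:-→d16:-→d17:-→d18:-→d19:-→d20:-→d21:-→d22:-→d23:-→d24:H2 -> H2
  del 72.133.202.0/24 (clear depth 24)
  add 116.0.0.0/10 -> H0 at depth 10
  add 98.0.0.0/8 -> H0 at depth 8
  lookup 116.25.207.202: bits 01110100000 walk d0:H1→d1:-→d2:-→d3:-→d4:-→d5:-→d6:-→d7:-→d8:-→d9:-→d10:H0→d11:- -> H0
  lookup 116.0.229.192: bits 0111010000000 walk d0:H1→d1:-→d2:-→d3:-→d4:-→d5:-→d6:-→d7:-→d8:-→d9:-→d10:H0→d11:-→d12:H5→d13:- -> H5
  del 98.0.0.0/8 (clear depth 8)
  add 96.0.0.0/3 -> H0 at depth 3
  del 116.0.0.0/12 (clear depth 12)
  add 72.0.0.0/8 -> H5 at depth 8

== LOOKUPS ==
["H2","no-route","H5","H0","H2","H2","H0","H5"]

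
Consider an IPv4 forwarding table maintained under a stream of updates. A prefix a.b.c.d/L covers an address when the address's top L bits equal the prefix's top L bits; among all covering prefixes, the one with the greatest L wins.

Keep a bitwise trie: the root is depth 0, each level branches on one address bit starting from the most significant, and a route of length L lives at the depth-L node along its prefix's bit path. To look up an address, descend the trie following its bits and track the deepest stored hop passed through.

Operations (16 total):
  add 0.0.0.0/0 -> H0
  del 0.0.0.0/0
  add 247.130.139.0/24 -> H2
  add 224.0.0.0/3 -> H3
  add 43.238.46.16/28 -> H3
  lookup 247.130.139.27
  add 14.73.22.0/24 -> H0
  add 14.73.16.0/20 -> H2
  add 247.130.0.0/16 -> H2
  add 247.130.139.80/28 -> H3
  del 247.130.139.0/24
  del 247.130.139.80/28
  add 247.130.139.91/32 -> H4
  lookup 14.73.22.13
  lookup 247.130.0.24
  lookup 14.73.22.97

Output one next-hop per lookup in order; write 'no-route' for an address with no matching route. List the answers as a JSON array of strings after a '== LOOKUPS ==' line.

Apply in order:
  + 0.0.0.0/0 (H0) depth=0
  del 0.0.0.0/0 (clear depth 0)
  + 247.130.139.0/24 (H2) depth=24
  + 224.0.0.0/3 (H3) depth=3
  + 43.238.46.16/28 (H3) depth=28
  lookup 247.130.139.27: bits 111101111000001010001011 walk d0:-→d1:-→d2:-→d3:H3→d4:-→d5:-→d6:-→d7:-→d8:-→d9:-→d10:-→d11:-→d12:-→d13:-→d14:-→d15:-→d16:-→d17:-→d18:-→d19:-→d20:-→d21:-→d22:-→d23:-→d24:H2 -> H2
  + 14.73.22.0/24 (H0) depth=24
  + 14.73.16.0/20 (H2) depth=20
  + 247.130.0.0/16 (H2) depth=16
  + 247.130.139.80/28 (H3) depth=28
  del 247.130.139.0/24 (clear depth 24)
  del 247.130.139.80/28 (clear depth 28)
  + 247.130.139.91/32 (H4) depth=32
  lookup 14.73.22.13: bits 000011100100100100010110 walk d0:-→d1:-→d2:-→d3:-→d4:-→d5:-→d6:-→d7:-→d8:-→d9:-→d10:-→d11:-→d12:-→d13:-→d14:-→d15:-→d16:-→d17:-→d18:-→d19:-→d20:H2→d21:-→d22:-→d23:-→d24:H0 -> H0
  lookup 247.130.0.24: bits 1111011110000010 walk d0:-→d1:-→d2:-→d3:H3→d4:-→d5:-→d6:-→d7:-→d8:-→d9:-→d10:-→d11:-→d12:-→d13:-→d14:-→d15:-→d16:H2 -> H2
  lookup 14.73.22.97: bits 000011100100100100010110 walk d0:-→d1:-→d2:-→d3:-→d4:-→d5:-→d6:-→d7:-→d8:-→d9:-→d10:-→d11:-→d12:-→d13:-→d14:-→d15:-→d16:-→d17:-→d18:-→d19:-→d20:H2→d21:-→d22:-→d23:-→d24:H0 -> H0

== LOOKUPS ==
["H2","H0","H2","H0"]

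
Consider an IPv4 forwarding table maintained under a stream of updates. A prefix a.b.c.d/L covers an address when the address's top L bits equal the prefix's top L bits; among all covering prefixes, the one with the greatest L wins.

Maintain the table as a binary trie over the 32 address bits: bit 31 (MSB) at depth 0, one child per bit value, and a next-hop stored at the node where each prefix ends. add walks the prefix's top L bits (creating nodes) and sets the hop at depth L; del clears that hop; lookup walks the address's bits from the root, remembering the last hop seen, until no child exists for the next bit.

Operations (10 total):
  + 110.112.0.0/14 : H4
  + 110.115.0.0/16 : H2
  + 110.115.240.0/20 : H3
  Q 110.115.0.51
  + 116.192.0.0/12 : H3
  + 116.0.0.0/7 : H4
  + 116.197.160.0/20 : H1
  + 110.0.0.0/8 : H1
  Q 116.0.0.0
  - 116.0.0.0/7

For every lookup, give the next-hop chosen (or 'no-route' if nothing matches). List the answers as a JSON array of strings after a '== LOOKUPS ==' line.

Trace:
  + 110.112.0.0/14 (H4) depth=14
  + 110.115.0.0/16 (H2) depth=16
  + 110.115.240.0/20 (H3) depth=20
  Q 110.115.0.51: descend 0110111001110011 ; hops seen [H4,H2] ; pick H2
  + 116.192.0.0/12 (H3) depth=12
  + 116.0.0.0/7 (H4) depth=7
  + 116.197.160.0/20 (H1) depth=20
  + 110.0.0.0/8 (H1) depth=8
  Q 116.0.0.0: descend 01110100 ; hops seen [H4] ; pick H4
  - 116.0.0.0/7 clear@7

== LOOKUPS ==
["H2","H4"]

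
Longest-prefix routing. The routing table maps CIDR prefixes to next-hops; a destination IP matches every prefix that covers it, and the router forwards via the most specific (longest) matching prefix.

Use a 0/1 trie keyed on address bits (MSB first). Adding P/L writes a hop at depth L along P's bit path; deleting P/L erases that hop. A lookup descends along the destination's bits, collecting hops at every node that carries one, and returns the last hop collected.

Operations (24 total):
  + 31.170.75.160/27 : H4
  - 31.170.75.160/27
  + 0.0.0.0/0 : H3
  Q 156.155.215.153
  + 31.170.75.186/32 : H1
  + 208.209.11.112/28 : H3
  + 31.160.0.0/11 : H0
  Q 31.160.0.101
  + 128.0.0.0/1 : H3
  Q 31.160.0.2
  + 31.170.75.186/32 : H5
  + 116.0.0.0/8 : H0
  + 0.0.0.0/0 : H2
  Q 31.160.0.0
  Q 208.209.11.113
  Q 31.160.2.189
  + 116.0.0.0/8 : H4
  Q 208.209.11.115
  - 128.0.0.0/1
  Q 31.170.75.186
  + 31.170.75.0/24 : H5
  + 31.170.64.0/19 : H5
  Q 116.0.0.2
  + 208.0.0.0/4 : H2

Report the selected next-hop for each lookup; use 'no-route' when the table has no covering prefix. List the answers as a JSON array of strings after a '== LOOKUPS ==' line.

Trace:
  add 31.170.75.160/27 -> H4 at depth 27
  del 31.170.75.160/27 (clear depth 27)
  add 0.0.0.0/0 -> H3 at depth 0
  ? 156.155.215.153  path d0:H3  best=H3
  add 31.170.75.186/32 -> H1 at depth 32
  add 208.209.11.112/28 -> H3 at depth 28
  add 31.160.0.0/11 -> H0 at depth 11
  ? 31.160.0.101  path d0:H3→d1:-→d2:-→d3:-→d4:-→d5:-→d6:-→d7:-→d8:-→d9:-→d10:-→d11:H0→d12:-  best=H0
  add 128.0.0.0/1 -> H3 at depth 1
  ? 31.160.0.2  path d0:H3→d1:-→d2:-→d3:-→d4:-→d5:-→d6:-→d7:-→d8:-→d9:-→d10:-→d11:H0→d12:-  best=H0
  add 31.170.75.186/32 -> H5 at depth 32
  add 116.0.0.0/8 -> H0 at depth 8
  add 0.0.0.0/0 -> H2 at depth 0
  ? 31.160.0.0  path d0:H2→d1:-→d2:-→d3:-→d4:-→d5:-→d6:-→d7:-→d8:-→d9:-→d10:-→d11:H0→d12:-  best=H0
  ? 208.209.11.113  path d0:H2→d1:H3→d2:-→d3:-→d4:-→d5:-→d6:-→d7:-→d8:-→d9:-→d10:-→d11:-→d12:-→d13:-→d14:-→d15:-→d16:-→d17:-→d18:-→d19:-→d20:-→d21:-→d22:-→d23:-→d24:-→d25:-→d26:-→d27:-→d28:H3  best=H3
  ? 31.160.2.189  path d0:H2→d1:-→d2:-→d3:-→d4:-→d5:-→d6:-→d7:-→d8:-→d9:-→d10:-→d11:H0→d12:-  best=H0
  add 116.0.0.0/8 -> H4 at depth 8
  ? 208.209.11.115  path d0:H2→d1:H3→d2:-→d3:-→d4:-→d5:-→d6:-→d7:-→d8:-→d9:-→d10:-→d11:-→d12:-→d13:-→d14:-→d15:-→d16:-→d17:-→d18:-→d19:-→d20:-→d21:-→d22:-→d23:-→d24:-→d25:-→d26:-→d27:-→d28:H3  best=H3
  del 128.0.0.0/1 (clear depth 1)
  ? 31.170.75.186  path d0:H2→d1:-→d2:-→d3:-→d4:-→d5:-→d6:-→d7:-→d8:-→d9:-→d10:-→d11:H0→d12:-→d13:-→d14:-→d15:-→d16:-→d17:-→d18:-→d19:-→d20:-→d21:-→d22:-→d23:-→d24:-→d25:-→d26:-→d27:-→d28:-→d29:-→d30:-→d31:-→d32:H5  best=H5
  add 31.170.75.0/24 -> H5 at depth 24
  add 31.170.64.0/19 -> H5 at depth 19
  ? 116.0.0.2  path d0:H2→d1:-→d2:-→d3:-→d4:-→d5:-→d6:-→d7:-→d8:H4  best=H4
  add 208.0.0.0/4 -> H2 at depth 4

== LOOKUPS ==
["H3","H0","H0","H0","H3","H0","H3","H5","H4"]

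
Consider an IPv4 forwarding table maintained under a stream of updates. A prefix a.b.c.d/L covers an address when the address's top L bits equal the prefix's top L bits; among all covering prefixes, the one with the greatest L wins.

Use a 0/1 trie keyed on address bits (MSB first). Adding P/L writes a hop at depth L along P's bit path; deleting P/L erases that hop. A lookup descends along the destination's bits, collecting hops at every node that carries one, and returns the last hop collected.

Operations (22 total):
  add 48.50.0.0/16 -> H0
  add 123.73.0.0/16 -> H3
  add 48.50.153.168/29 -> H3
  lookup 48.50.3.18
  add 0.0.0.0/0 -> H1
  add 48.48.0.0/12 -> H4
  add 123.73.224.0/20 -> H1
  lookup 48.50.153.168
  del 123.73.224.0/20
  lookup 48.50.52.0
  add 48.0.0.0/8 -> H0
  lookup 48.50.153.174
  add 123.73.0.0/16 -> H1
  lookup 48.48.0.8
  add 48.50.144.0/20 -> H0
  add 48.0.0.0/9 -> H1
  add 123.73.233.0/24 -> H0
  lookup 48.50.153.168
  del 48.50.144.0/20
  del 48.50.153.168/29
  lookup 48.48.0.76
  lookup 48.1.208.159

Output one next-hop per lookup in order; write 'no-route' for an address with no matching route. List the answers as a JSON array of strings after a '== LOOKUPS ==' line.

Trace:
  + 48.50.0.0/16 (H0) depth=16
  + 123.73.0.0/16 (H3) depth=16
  + 48.50.153.168/29 (H3) depth=29
  Q 48.50.3.18: descend 0011000000110010 ; hops seen [H0] ; pick H0
  + 0.0.0.0/0 (H1) depth=0
  + 48.48.0.0/12 (H4) depth=12
  + 123.73.224.0/20 (H1) depth=20
  Q 48.50.153.168: descend 00110000001100101001100110101 ; hops seen [H1,H4,H0,H3] ; pick H3
  - 123.73.224.0/20 clear@20
  Q 48.50.52.0: descend 0011000000110010 ; hops seen [H1,H4,H0] ; pick H0
  + 48.0.0.0/8 (H0) depth=8
  Q 48.50.153.174: descend 00110000001100101001100110101 ; hops seen [H1,H0,H4,H0,H3] ; pick H3
  + 123.73.0.0/16 (H1) depth=16
  Q 48.48.0.8: descend 00110000001100 ; hops seen [H1,H0,H4] ; pick H4
  + 48.50.144.0/20 (H0) depth=20
  + 48.0.0.0/9 (H1) depth=9
  + 123.73.233.0/24 (H0) depth=24
  Q 48.50.153.168: descend 00110000001100101001100110101 ; hops seen [H1,H0,H1,H4,H0,H0,H3] ; pick H3
  - 48.50.144.0/20 clear@20
  - 48.50.153.168/29 clear@29
  Q 48.48.0.76: descend 00110000001100 ; hops seen [H1,H0,H1,H4] ; pick H4
  Q 48.1.208.159: descend 0011000000 ; hops seen [H1,H0,H1] ; pick H1

== LOOKUPS ==
["H0","H3","H0","H3","H4","H3","H4","H1"]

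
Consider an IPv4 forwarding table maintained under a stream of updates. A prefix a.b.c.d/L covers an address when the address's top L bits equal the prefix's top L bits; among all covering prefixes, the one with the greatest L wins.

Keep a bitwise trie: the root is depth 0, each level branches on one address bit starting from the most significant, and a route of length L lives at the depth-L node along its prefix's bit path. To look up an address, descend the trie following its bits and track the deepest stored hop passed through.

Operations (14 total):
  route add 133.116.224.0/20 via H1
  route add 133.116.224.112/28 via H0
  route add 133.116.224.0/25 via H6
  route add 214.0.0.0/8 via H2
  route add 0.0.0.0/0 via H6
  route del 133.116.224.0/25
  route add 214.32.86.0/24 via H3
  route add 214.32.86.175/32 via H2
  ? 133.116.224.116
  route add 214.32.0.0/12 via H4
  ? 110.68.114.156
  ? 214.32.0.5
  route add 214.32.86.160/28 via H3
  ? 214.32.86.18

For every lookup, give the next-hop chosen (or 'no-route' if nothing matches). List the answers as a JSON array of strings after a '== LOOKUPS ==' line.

Trace:
  + 133.116.224.0/20 (H1) depth=20
  + 133.116.224.112/28 (H0) depth=28
  + 133.116.224.0/25 (H6) depth=25
  + 214.0.0.0/8 (H2) depth=8
  + 0.0.0.0/0 (H6) depth=0
  del 133.116.224.0/25 (clear depth 25)
  + 214.32.86.0/24 (H3) depth=24
  + 214.32.86.175/32 (H2) depth=32
  Q 133.116.224.116: descend 1000010101110100111000000111 ; hops seen [H6,H1,H0] ; pick H0
  + 214.32.0.0/12 (H4) depth=12
  Q 110.68.114.156: descend ε ; hops seen [H6] ; pick H6
  Q 214.32.0.5: descend 11010110001000000 ; hops seen [H6,H2,H4] ; pick H4
  + 214.32.86.160/28 (H3) depth=28
  Q 214.32.86.18: descend 110101100010000001010110 ; hops seen [H6,H2,H4,H3] ; pick H3

== LOOKUPS ==
["H0","H6","H4","H3"]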